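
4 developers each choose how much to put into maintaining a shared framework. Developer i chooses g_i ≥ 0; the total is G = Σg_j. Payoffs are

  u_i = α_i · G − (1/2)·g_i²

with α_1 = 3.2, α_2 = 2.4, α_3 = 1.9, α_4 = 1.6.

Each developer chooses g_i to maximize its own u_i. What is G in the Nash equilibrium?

Developer i's FOC: ∂u_i/∂g_i = α_i − g_i = 0, so g_i* = α_i.
NE contributions = (3.2, 2.4, 1.9, 1.6); G = 9.1.

9.1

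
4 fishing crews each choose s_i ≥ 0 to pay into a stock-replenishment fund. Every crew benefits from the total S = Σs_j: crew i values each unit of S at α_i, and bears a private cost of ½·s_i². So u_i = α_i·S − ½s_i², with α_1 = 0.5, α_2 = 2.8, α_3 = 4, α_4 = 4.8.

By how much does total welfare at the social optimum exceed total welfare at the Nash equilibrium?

Crew i's FOC: ∂u_i/∂s_i = α_i − s_i = 0, so s_i* = α_i.
NE contributions = (0.5, 2.8, 4, 4.8); S = 12.1.
W^NE = (Σα)·S − ½Σα_i² = 12.1² − ½·47.13 = 122.845.
Planner sets s_i = Σα_j = 12.1 for every i, so S^SO = 4·12.1 = 48.4.
W^SO = (Σα)·S^SO − ½·4·(Σα)² = (4/2)·12.1² = 292.82.
Deadweight loss = W^SO − W^NE = 169.975.

169.975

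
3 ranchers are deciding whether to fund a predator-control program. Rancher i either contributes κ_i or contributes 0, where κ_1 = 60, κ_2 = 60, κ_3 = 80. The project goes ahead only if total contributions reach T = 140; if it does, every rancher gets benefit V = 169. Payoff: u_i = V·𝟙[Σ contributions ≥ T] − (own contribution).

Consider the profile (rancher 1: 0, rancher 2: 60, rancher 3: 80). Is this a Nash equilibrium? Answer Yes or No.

Yes

Total = 140 ≥ 140: provided.
Rancher 1 (pledges 0, payoff 169): pledging 60 → total 200, payoff 109. No gain.
Rancher 2 (pledges 60, payoff 109): dropping to 0 → total 80, payoff 0. No gain.
Rancher 3 (pledges 80, payoff 89): dropping to 0 → total 60, payoff 0. No gain.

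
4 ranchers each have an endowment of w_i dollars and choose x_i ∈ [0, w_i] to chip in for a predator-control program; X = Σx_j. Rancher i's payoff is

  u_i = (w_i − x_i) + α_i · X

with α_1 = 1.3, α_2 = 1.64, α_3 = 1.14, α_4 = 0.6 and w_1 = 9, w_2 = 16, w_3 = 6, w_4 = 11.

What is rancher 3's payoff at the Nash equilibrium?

∂u_i/∂x_i = α_i − 1, so rancher i contributes w_i if α_i > 1, else 0.
α_i > 1 for i ∈ {1, 2, 3}; NE contributions (9, 16, 6, 0), X = 31.
u_3 = (6 − 6) + 1.14·31 = 35.34.

35.34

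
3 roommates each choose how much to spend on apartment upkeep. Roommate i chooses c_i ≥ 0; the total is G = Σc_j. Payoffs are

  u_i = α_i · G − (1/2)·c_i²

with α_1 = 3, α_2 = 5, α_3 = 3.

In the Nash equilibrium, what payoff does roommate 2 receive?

Roommate i's FOC: ∂u_i/∂c_i = α_i − c_i = 0, so c_i* = α_i.
NE contributions = (3, 5, 3); G = 11.
u_2 = α_2·G − ½·(c_2)² = 5·11 − ½·5² = 42.5.

42.5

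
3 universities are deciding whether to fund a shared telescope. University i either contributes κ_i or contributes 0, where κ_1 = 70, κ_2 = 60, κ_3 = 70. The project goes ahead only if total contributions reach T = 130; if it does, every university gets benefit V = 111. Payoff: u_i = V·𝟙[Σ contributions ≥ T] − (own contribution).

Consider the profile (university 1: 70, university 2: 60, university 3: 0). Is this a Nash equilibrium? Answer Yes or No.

Yes

Total = 130 ≥ 130: provided.
University 1 (pledges 70, payoff 41): dropping to 0 → total 60, payoff 0. No gain.
University 2 (pledges 60, payoff 51): dropping to 0 → total 70, payoff 0. No gain.
University 3 (pledges 0, payoff 111): pledging 70 → total 200, payoff 41. No gain.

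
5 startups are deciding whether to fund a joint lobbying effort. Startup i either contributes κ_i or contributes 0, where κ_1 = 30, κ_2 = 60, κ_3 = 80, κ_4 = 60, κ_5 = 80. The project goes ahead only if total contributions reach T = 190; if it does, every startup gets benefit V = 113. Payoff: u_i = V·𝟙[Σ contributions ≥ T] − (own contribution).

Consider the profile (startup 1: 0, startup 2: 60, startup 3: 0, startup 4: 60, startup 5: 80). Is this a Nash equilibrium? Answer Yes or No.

Yes

Total = 200 ≥ 190: provided.
Startup 1 (pledges 0, payoff 113): pledging 30 → total 230, payoff 83. No gain.
Startup 2 (pledges 60, payoff 53): dropping to 0 → total 140, payoff 0. No gain.
Startup 3 (pledges 0, payoff 113): pledging 80 → total 280, payoff 33. No gain.
Startup 4 (pledges 60, payoff 53): dropping to 0 → total 140, payoff 0. No gain.
Startup 5 (pledges 80, payoff 33): dropping to 0 → total 120, payoff 0. No gain.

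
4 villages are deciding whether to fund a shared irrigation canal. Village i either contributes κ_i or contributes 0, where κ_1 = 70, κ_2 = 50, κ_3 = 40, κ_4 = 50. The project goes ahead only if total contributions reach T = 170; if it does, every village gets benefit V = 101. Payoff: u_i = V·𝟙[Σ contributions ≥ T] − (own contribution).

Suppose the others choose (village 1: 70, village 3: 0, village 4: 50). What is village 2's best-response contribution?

50

Others' total = 120. Contributing 50 brings total to 170 ≥ 170: gain V − κ_2 = 51.
Best response: 50.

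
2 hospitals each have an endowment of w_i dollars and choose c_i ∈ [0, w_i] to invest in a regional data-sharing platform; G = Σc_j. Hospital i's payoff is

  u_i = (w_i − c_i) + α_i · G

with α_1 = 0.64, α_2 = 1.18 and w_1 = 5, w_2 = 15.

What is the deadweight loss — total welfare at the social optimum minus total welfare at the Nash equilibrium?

∂u_i/∂c_i = α_i − 1, so hospital i contributes w_i if α_i > 1, else 0.
α_i > 1 for i ∈ {2}; NE contributions (0, 15), G = 15.
W^NE = Σw_i − G^NE + (Σα_i)·G^NE = 20 + 0.82·15 = 32.3.
Planner: ∂(Σu_j)/∂c_i = Σα_j − 1 = 0.82 > 0, so everyone contributes w_i; G^SO = 20, W^SO = 20 + 0.82·20 = 36.4.
Deadweight loss = 4.1.

4.1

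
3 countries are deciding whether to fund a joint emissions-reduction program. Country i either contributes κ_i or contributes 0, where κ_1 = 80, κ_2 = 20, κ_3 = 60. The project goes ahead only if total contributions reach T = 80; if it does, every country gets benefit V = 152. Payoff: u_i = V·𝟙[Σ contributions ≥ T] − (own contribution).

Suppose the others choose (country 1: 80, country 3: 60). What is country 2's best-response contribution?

0

Others' total = 140 ≥ 80; contributing adds cost 20 for no extra benefit.
Best response: 0.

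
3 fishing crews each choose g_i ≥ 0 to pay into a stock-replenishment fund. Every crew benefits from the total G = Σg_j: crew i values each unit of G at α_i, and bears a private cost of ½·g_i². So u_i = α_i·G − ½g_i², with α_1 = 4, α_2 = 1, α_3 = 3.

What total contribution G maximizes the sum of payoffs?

24

Planner FOC: ∂(Σu_j)/∂g_i = (Σα_j) − g_i = 0, so g_i^SO = Σα_j = 8 for every i; G^SO = 24.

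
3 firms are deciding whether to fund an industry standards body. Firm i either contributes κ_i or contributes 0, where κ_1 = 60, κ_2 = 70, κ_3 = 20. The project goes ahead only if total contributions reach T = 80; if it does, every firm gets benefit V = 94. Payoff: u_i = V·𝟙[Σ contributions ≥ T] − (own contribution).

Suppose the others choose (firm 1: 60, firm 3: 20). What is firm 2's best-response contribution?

Others' total = 80 ≥ 80; contributing adds cost 70 for no extra benefit.
Best response: 0.

0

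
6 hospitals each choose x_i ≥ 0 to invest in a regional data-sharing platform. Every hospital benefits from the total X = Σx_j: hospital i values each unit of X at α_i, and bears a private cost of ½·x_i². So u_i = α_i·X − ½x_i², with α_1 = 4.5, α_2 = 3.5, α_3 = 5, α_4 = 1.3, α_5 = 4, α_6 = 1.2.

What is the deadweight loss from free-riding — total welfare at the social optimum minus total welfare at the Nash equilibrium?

Hospital i's FOC: ∂u_i/∂x_i = α_i − x_i = 0, so x_i* = α_i.
NE contributions = (4.5, 3.5, 5, 1.3, 4, 1.2); X = 19.5.
W^NE = (Σα)·X − ½Σα_i² = 19.5² − ½·76.63 = 341.935.
Planner sets x_i = Σα_j = 19.5 for every i, so X^SO = 6·19.5 = 117.
W^SO = (Σα)·X^SO − ½·6·(Σα)² = (6/2)·19.5² = 1140.75.
Deadweight loss = W^SO − W^NE = 798.815.

798.815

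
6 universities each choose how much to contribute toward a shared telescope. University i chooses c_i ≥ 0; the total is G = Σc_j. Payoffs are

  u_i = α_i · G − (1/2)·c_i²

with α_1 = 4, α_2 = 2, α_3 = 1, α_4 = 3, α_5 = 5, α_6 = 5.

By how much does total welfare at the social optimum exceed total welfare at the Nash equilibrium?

University i's FOC: ∂u_i/∂c_i = α_i − c_i = 0, so c_i* = α_i.
NE contributions = (4, 2, 1, 3, 5, 5); G = 20.
W^NE = (Σα)·G − ½Σα_i² = 20² − ½·80 = 360.
Planner sets c_i = Σα_j = 20 for every i, so G^SO = 6·20 = 120.
W^SO = (Σα)·G^SO − ½·6·(Σα)² = (6/2)·20² = 1200.
Deadweight loss = W^SO − W^NE = 840.

840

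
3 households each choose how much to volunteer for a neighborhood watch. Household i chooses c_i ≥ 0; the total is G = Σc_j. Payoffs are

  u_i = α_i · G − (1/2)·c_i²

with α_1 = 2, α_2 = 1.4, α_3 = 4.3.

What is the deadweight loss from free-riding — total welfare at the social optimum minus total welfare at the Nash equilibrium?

41.87

Household i's FOC: ∂u_i/∂c_i = α_i − c_i = 0, so c_i* = α_i.
NE contributions = (2, 1.4, 4.3); G = 7.7.
W^NE = (Σα)·G − ½Σα_i² = 7.7² − ½·24.45 = 47.065.
Planner sets c_i = Σα_j = 7.7 for every i, so G^SO = 3·7.7 = 23.1.
W^SO = (Σα)·G^SO − ½·3·(Σα)² = (3/2)·7.7² = 88.935.
Deadweight loss = W^SO − W^NE = 41.87.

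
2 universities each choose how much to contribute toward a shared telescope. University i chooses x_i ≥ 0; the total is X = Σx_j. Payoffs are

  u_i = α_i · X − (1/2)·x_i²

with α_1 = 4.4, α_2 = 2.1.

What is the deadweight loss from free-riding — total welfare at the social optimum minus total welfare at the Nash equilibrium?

University i's FOC: ∂u_i/∂x_i = α_i − x_i = 0, so x_i* = α_i.
NE contributions = (4.4, 2.1); X = 6.5.
W^NE = (Σα)·X − ½Σα_i² = 6.5² − ½·23.77 = 30.365.
Planner sets x_i = Σα_j = 6.5 for every i, so X^SO = 2·6.5 = 13.
W^SO = (Σα)·X^SO − ½·2·(Σα)² = (2/2)·6.5² = 42.25.
Deadweight loss = W^SO − W^NE = 11.885.

11.885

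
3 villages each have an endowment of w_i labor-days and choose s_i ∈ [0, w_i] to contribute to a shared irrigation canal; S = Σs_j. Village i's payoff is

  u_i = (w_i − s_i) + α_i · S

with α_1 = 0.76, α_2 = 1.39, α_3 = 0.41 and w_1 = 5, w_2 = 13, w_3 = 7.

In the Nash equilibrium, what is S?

∂u_i/∂s_i = α_i − 1, so village i contributes w_i if α_i > 1, else 0.
α_i > 1 for i ∈ {2}; NE contributions (0, 13, 0), S = 13.

13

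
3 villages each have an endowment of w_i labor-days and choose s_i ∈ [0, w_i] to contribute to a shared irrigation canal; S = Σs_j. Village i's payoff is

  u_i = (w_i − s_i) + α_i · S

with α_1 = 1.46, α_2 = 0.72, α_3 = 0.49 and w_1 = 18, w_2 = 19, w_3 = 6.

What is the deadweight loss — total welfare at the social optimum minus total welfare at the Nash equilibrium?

∂u_i/∂s_i = α_i − 1, so village i contributes w_i if α_i > 1, else 0.
α_i > 1 for i ∈ {1}; NE contributions (18, 0, 0), S = 18.
W^NE = Σw_i − S^NE + (Σα_i)·S^NE = 43 + 1.67·18 = 73.06.
Planner: ∂(Σu_j)/∂s_i = Σα_j − 1 = 1.67 > 0, so everyone contributes w_i; S^SO = 43, W^SO = 43 + 1.67·43 = 114.81.
Deadweight loss = 41.75.

41.75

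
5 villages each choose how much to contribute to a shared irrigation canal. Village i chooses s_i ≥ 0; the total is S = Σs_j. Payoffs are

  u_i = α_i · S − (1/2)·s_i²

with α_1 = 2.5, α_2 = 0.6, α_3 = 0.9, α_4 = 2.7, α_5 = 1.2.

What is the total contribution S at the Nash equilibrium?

7.9

Village i's FOC: ∂u_i/∂s_i = α_i − s_i = 0, so s_i* = α_i.
NE contributions = (2.5, 0.6, 0.9, 2.7, 1.2); S = 7.9.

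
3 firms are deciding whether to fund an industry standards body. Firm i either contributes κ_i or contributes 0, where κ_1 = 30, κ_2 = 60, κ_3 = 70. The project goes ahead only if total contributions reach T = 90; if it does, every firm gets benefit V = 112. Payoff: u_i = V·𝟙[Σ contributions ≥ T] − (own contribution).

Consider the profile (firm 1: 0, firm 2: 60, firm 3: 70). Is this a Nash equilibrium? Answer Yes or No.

Total = 130 ≥ 90: provided.
Firm 1 (pledges 0, payoff 112): pledging 30 → total 160, payoff 82. No gain.
Firm 2 (pledges 60, payoff 52): dropping to 0 → total 70, payoff 0. No gain.
Firm 3 (pledges 70, payoff 42): dropping to 0 → total 60, payoff 0. No gain.

Yes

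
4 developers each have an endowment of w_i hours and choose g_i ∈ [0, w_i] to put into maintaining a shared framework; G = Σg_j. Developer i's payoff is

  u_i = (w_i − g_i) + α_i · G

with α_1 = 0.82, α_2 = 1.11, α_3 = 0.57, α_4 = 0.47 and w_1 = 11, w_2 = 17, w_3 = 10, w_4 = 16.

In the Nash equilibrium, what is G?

∂u_i/∂g_i = α_i − 1, so developer i contributes w_i if α_i > 1, else 0.
α_i > 1 for i ∈ {2}; NE contributions (0, 17, 0, 0), G = 17.

17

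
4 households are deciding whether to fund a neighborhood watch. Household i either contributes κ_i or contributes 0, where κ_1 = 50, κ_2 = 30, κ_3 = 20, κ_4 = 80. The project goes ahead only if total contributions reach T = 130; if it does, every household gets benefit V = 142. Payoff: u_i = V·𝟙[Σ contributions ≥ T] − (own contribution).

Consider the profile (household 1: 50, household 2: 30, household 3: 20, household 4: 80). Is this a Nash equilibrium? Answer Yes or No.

Total = 180 ≥ 130: provided.
Household 1 (pledges 50, payoff 92): dropping to 0 → total 130, payoff 142. Profitable deviation.

No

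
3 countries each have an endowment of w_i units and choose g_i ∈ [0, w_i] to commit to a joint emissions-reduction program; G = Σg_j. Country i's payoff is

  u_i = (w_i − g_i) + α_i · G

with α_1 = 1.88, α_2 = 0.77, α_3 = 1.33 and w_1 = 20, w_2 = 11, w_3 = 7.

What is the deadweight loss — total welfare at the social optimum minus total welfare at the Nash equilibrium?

∂u_i/∂g_i = α_i − 1, so country i contributes w_i if α_i > 1, else 0.
α_i > 1 for i ∈ {1, 3}; NE contributions (20, 0, 7), G = 27.
W^NE = Σw_i − G^NE + (Σα_i)·G^NE = 38 + 2.98·27 = 118.46.
Planner: ∂(Σu_j)/∂g_i = Σα_j − 1 = 2.98 > 0, so everyone contributes w_i; G^SO = 38, W^SO = 38 + 2.98·38 = 151.24.
Deadweight loss = 32.78.

32.78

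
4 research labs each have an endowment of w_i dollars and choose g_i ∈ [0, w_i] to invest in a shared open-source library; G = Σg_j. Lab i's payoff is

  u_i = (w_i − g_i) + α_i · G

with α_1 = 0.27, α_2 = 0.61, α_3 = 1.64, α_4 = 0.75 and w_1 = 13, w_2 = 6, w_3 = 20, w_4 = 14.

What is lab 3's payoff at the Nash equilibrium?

32.8

∂u_i/∂g_i = α_i − 1, so lab i contributes w_i if α_i > 1, else 0.
α_i > 1 for i ∈ {3}; NE contributions (0, 0, 20, 0), G = 20.
u_3 = (20 − 20) + 1.64·20 = 32.8.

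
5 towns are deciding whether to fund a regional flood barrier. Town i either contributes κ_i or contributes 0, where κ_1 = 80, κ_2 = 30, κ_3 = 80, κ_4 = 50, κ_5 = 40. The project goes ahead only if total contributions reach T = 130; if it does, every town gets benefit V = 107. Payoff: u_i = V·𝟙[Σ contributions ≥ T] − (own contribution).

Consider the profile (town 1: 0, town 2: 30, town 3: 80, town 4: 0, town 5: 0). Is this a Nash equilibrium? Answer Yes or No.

No

Total = 110 < 130: not provided.
Town 1 (pledges 0, payoff 0): pledging 80 → total 190, payoff 27. Profitable deviation.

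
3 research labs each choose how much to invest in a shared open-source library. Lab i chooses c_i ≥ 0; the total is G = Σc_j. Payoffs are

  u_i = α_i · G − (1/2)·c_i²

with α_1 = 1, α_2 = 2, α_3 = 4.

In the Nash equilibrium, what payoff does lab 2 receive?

Lab i's FOC: ∂u_i/∂c_i = α_i − c_i = 0, so c_i* = α_i.
NE contributions = (1, 2, 4); G = 7.
u_2 = α_2·G − ½·(c_2)² = 2·7 − ½·2² = 12.

12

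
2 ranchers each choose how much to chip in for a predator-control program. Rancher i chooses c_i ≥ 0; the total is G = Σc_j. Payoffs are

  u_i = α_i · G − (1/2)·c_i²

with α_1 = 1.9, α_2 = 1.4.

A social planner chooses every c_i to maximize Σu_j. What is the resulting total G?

6.6

Planner FOC: ∂(Σu_j)/∂c_i = (Σα_j) − c_i = 0, so c_i^SO = Σα_j = 3.3 for every i; G^SO = 6.6.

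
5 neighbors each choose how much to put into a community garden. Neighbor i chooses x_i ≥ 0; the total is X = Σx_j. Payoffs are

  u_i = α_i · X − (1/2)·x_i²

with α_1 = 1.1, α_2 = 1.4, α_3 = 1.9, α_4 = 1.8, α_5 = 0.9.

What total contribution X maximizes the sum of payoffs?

Planner FOC: ∂(Σu_j)/∂x_i = (Σα_j) − x_i = 0, so x_i^SO = Σα_j = 7.1 for every i; X^SO = 35.5.

35.5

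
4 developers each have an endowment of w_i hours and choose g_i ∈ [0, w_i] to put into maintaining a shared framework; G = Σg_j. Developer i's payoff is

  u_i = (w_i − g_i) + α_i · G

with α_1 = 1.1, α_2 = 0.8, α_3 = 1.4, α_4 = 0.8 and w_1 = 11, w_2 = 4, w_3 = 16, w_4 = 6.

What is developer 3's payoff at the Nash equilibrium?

∂u_i/∂g_i = α_i − 1, so developer i contributes w_i if α_i > 1, else 0.
α_i > 1 for i ∈ {1, 3}; NE contributions (11, 0, 16, 0), G = 27.
u_3 = (16 − 16) + 1.4·27 = 37.8.

37.8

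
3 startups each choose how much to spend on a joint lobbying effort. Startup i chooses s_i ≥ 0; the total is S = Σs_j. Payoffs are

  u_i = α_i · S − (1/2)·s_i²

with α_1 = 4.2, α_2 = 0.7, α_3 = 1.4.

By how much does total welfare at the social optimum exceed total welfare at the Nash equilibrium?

Startup i's FOC: ∂u_i/∂s_i = α_i − s_i = 0, so s_i* = α_i.
NE contributions = (4.2, 0.7, 1.4); S = 6.3.
W^NE = (Σα)·S − ½Σα_i² = 6.3² − ½·20.09 = 29.645.
Planner sets s_i = Σα_j = 6.3 for every i, so S^SO = 3·6.3 = 18.9.
W^SO = (Σα)·S^SO − ½·3·(Σα)² = (3/2)·6.3² = 59.535.
Deadweight loss = W^SO − W^NE = 29.89.

29.89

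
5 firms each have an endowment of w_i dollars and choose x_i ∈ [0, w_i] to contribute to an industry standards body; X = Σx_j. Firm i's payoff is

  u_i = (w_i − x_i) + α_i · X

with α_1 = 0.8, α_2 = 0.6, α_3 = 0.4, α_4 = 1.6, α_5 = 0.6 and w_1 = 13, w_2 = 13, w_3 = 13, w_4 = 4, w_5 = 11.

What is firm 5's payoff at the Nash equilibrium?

13.4

∂u_i/∂x_i = α_i − 1, so firm i contributes w_i if α_i > 1, else 0.
α_i > 1 for i ∈ {4}; NE contributions (0, 0, 0, 4, 0), X = 4.
u_5 = (11 − 0) + 0.6·4 = 13.4.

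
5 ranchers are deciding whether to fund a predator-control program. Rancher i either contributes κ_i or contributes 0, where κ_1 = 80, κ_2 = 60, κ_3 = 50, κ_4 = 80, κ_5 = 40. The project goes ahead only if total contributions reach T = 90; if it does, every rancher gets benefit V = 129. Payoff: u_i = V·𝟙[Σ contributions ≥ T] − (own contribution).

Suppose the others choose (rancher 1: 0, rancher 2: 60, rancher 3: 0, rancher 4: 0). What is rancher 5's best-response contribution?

40

Others' total = 60. Contributing 40 brings total to 100 ≥ 90: gain V − κ_5 = 89.
Best response: 40.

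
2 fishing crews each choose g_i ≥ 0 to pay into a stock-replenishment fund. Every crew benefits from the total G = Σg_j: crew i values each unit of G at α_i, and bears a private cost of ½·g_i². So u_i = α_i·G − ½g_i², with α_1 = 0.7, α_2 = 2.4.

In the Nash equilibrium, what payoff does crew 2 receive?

Crew i's FOC: ∂u_i/∂g_i = α_i − g_i = 0, so g_i* = α_i.
NE contributions = (0.7, 2.4); G = 3.1.
u_2 = α_2·G − ½·(g_2)² = 2.4·3.1 − ½·2.4² = 4.56.

4.56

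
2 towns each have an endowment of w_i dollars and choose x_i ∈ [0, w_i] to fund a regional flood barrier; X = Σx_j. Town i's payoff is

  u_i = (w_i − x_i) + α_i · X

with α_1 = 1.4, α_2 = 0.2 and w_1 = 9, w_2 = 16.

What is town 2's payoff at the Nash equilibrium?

17.8

∂u_i/∂x_i = α_i − 1, so town i contributes w_i if α_i > 1, else 0.
α_i > 1 for i ∈ {1}; NE contributions (9, 0), X = 9.
u_2 = (16 − 0) + 0.2·9 = 17.8.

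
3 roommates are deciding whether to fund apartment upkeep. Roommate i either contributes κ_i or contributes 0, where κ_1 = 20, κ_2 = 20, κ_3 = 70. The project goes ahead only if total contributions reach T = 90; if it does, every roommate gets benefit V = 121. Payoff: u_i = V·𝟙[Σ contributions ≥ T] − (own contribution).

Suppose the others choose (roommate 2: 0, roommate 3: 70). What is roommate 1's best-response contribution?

20

Others' total = 70. Contributing 20 brings total to 90 ≥ 90: gain V − κ_1 = 101.
Best response: 20.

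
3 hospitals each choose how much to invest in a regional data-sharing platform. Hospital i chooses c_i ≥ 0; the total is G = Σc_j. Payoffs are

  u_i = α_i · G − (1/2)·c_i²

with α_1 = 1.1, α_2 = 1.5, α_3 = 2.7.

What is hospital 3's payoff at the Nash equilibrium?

10.665

Hospital i's FOC: ∂u_i/∂c_i = α_i − c_i = 0, so c_i* = α_i.
NE contributions = (1.1, 1.5, 2.7); G = 5.3.
u_3 = α_3·G − ½·(c_3)² = 2.7·5.3 − ½·2.7² = 10.665.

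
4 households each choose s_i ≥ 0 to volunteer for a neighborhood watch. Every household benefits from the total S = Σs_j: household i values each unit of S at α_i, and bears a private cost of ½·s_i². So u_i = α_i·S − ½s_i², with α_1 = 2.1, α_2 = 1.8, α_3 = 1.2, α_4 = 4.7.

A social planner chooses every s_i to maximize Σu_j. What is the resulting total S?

39.2

Planner FOC: ∂(Σu_j)/∂s_i = (Σα_j) − s_i = 0, so s_i^SO = Σα_j = 9.8 for every i; S^SO = 39.2.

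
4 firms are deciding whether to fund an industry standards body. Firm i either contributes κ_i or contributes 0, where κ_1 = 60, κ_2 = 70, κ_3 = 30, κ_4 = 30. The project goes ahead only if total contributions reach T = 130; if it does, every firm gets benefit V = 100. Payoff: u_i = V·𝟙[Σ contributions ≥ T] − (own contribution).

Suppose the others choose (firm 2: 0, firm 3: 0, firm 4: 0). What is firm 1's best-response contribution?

0

Others' total = 0. Even contributing 60 gives 60 < 130: no benefit either way.
Best response: 0.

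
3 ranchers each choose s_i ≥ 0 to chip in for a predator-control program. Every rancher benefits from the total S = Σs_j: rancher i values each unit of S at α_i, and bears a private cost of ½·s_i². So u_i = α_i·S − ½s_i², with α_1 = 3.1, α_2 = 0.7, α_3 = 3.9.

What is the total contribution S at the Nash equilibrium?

7.7

Rancher i's FOC: ∂u_i/∂s_i = α_i − s_i = 0, so s_i* = α_i.
NE contributions = (3.1, 0.7, 3.9); S = 7.7.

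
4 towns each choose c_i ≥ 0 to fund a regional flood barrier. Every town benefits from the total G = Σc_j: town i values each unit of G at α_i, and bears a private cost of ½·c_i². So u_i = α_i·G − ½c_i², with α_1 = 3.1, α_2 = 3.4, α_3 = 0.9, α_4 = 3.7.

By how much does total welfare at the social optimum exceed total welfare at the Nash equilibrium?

141.045

Town i's FOC: ∂u_i/∂c_i = α_i − c_i = 0, so c_i* = α_i.
NE contributions = (3.1, 3.4, 0.9, 3.7); G = 11.1.
W^NE = (Σα)·G − ½Σα_i² = 11.1² − ½·35.67 = 105.375.
Planner sets c_i = Σα_j = 11.1 for every i, so G^SO = 4·11.1 = 44.4.
W^SO = (Σα)·G^SO − ½·4·(Σα)² = (4/2)·11.1² = 246.42.
Deadweight loss = W^SO − W^NE = 141.045.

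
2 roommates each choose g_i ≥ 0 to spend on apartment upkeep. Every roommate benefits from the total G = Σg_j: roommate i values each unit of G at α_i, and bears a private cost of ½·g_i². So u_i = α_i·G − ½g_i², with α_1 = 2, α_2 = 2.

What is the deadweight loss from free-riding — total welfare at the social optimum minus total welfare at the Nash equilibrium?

4

Roommate i's FOC: ∂u_i/∂g_i = α_i − g_i = 0, so g_i* = α_i.
NE contributions = (2, 2); G = 4.
W^NE = (Σα)·G − ½Σα_i² = 4² − ½·8 = 12.
Planner sets g_i = Σα_j = 4 for every i, so G^SO = 2·4 = 8.
W^SO = (Σα)·G^SO − ½·2·(Σα)² = (2/2)·4² = 16.
Deadweight loss = W^SO − W^NE = 4.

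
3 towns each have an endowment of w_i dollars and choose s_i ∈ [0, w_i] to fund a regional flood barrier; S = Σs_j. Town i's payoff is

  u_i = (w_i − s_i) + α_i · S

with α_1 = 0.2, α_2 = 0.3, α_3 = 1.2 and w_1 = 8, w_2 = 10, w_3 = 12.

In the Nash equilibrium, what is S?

∂u_i/∂s_i = α_i − 1, so town i contributes w_i if α_i > 1, else 0.
α_i > 1 for i ∈ {3}; NE contributions (0, 0, 12), S = 12.

12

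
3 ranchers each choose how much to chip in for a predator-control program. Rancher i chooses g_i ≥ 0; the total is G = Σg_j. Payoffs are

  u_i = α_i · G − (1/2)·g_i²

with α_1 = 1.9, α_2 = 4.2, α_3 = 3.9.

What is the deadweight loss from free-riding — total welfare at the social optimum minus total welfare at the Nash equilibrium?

68.23

Rancher i's FOC: ∂u_i/∂g_i = α_i − g_i = 0, so g_i* = α_i.
NE contributions = (1.9, 4.2, 3.9); G = 10.
W^NE = (Σα)·G − ½Σα_i² = 10² − ½·36.46 = 81.77.
Planner sets g_i = Σα_j = 10 for every i, so G^SO = 3·10 = 30.
W^SO = (Σα)·G^SO − ½·3·(Σα)² = (3/2)·10² = 150.
Deadweight loss = W^SO − W^NE = 68.23.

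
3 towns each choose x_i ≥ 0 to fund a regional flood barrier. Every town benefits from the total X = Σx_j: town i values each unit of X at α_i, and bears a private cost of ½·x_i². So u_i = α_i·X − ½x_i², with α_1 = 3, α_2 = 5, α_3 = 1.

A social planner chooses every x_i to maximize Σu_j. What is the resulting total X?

27

Planner FOC: ∂(Σu_j)/∂x_i = (Σα_j) − x_i = 0, so x_i^SO = Σα_j = 9 for every i; X^SO = 27.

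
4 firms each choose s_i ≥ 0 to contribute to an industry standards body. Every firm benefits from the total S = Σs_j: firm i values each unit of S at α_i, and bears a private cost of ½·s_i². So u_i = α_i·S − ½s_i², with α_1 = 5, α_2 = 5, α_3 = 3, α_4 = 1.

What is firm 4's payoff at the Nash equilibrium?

Firm i's FOC: ∂u_i/∂s_i = α_i − s_i = 0, so s_i* = α_i.
NE contributions = (5, 5, 3, 1); S = 14.
u_4 = α_4·S − ½·(s_4)² = 1·14 − ½·1² = 13.5.

13.5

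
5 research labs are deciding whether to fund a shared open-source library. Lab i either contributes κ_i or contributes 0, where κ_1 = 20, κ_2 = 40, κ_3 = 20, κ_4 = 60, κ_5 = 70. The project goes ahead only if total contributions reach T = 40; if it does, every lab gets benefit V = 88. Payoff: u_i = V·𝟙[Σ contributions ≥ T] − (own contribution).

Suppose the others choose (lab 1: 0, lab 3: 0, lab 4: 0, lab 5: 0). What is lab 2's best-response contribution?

40

Others' total = 0. Contributing 40 brings total to 40 ≥ 40: gain V − κ_2 = 48.
Best response: 40.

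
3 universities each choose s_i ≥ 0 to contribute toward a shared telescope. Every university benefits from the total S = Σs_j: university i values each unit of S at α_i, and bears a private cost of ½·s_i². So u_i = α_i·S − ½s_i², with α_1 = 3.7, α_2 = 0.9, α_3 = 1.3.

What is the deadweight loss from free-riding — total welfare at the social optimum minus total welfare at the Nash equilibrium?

University i's FOC: ∂u_i/∂s_i = α_i − s_i = 0, so s_i* = α_i.
NE contributions = (3.7, 0.9, 1.3); S = 5.9.
W^NE = (Σα)·S − ½Σα_i² = 5.9² − ½·16.19 = 26.715.
Planner sets s_i = Σα_j = 5.9 for every i, so S^SO = 3·5.9 = 17.7.
W^SO = (Σα)·S^SO − ½·3·(Σα)² = (3/2)·5.9² = 52.215.
Deadweight loss = W^SO − W^NE = 25.5.

25.5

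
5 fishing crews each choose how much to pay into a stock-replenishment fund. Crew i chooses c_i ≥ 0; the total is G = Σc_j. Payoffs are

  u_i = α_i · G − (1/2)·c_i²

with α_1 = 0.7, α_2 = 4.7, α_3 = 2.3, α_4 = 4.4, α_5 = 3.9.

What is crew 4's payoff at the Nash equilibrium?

Crew i's FOC: ∂u_i/∂c_i = α_i − c_i = 0, so c_i* = α_i.
NE contributions = (0.7, 4.7, 2.3, 4.4, 3.9); G = 16.
u_4 = α_4·G − ½·(c_4)² = 4.4·16 − ½·4.4² = 60.72.

60.72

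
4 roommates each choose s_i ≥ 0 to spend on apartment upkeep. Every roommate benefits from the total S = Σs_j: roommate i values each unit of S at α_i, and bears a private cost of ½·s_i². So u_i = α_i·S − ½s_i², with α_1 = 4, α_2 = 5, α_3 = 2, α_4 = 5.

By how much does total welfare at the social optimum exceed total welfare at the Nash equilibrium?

291

Roommate i's FOC: ∂u_i/∂s_i = α_i − s_i = 0, so s_i* = α_i.
NE contributions = (4, 5, 2, 5); S = 16.
W^NE = (Σα)·S − ½Σα_i² = 16² − ½·70 = 221.
Planner sets s_i = Σα_j = 16 for every i, so S^SO = 4·16 = 64.
W^SO = (Σα)·S^SO − ½·4·(Σα)² = (4/2)·16² = 512.
Deadweight loss = W^SO − W^NE = 291.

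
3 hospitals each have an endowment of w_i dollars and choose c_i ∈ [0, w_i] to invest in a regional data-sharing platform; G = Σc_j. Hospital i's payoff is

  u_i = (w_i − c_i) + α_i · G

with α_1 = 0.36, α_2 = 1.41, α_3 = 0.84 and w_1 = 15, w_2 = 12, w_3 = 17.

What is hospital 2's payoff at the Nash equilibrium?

∂u_i/∂c_i = α_i − 1, so hospital i contributes w_i if α_i > 1, else 0.
α_i > 1 for i ∈ {2}; NE contributions (0, 12, 0), G = 12.
u_2 = (12 − 12) + 1.41·12 = 16.92.

16.92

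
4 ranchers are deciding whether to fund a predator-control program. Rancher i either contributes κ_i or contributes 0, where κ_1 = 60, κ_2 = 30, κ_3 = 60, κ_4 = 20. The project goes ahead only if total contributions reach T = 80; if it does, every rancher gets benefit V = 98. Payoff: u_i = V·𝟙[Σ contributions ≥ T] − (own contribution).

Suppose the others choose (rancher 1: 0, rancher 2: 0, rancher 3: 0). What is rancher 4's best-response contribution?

Others' total = 0. Even contributing 20 gives 20 < 80: no benefit either way.
Best response: 0.

0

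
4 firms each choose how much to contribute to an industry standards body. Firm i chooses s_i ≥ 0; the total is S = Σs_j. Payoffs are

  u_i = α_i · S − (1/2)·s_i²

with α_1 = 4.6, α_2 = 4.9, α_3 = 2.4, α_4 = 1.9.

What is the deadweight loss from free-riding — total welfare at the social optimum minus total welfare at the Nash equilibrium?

Firm i's FOC: ∂u_i/∂s_i = α_i − s_i = 0, so s_i* = α_i.
NE contributions = (4.6, 4.9, 2.4, 1.9); S = 13.8.
W^NE = (Σα)·S − ½Σα_i² = 13.8² − ½·54.54 = 163.17.
Planner sets s_i = Σα_j = 13.8 for every i, so S^SO = 4·13.8 = 55.2.
W^SO = (Σα)·S^SO − ½·4·(Σα)² = (4/2)·13.8² = 380.88.
Deadweight loss = W^SO − W^NE = 217.71.

217.71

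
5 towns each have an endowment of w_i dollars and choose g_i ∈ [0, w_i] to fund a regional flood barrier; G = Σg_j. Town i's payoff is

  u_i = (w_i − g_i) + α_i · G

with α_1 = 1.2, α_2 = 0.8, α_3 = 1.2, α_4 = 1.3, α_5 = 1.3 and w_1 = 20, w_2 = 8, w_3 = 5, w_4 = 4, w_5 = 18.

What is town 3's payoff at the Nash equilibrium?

56.4

∂u_i/∂g_i = α_i − 1, so town i contributes w_i if α_i > 1, else 0.
α_i > 1 for i ∈ {1, 3, 4, 5}; NE contributions (20, 0, 5, 4, 18), G = 47.
u_3 = (5 − 5) + 1.2·47 = 56.4.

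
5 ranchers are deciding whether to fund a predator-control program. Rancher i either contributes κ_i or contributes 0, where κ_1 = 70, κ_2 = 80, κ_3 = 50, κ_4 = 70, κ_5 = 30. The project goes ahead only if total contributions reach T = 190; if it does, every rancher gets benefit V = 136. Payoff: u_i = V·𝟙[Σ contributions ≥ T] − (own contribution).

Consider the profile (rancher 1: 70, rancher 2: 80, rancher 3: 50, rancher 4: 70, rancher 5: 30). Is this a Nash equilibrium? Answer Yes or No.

No

Total = 300 ≥ 190: provided.
Rancher 1 (pledges 70, payoff 66): dropping to 0 → total 230, payoff 136. Profitable deviation.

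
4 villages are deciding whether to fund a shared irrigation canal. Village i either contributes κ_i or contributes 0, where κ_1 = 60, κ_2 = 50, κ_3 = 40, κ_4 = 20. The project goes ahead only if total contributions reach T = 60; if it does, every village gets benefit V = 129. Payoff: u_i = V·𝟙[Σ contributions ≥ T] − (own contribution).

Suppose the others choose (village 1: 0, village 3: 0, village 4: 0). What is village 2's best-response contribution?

0

Others' total = 0. Even contributing 50 gives 50 < 60: no benefit either way.
Best response: 0.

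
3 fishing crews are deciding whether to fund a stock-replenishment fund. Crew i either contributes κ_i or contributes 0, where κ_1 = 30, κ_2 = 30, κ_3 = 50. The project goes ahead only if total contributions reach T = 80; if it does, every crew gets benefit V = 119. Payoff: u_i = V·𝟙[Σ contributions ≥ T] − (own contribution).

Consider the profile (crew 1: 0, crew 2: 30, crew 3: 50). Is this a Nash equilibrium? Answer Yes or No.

Yes

Total = 80 ≥ 80: provided.
Crew 1 (pledges 0, payoff 119): pledging 30 → total 110, payoff 89. No gain.
Crew 2 (pledges 30, payoff 89): dropping to 0 → total 50, payoff 0. No gain.
Crew 3 (pledges 50, payoff 69): dropping to 0 → total 30, payoff 0. No gain.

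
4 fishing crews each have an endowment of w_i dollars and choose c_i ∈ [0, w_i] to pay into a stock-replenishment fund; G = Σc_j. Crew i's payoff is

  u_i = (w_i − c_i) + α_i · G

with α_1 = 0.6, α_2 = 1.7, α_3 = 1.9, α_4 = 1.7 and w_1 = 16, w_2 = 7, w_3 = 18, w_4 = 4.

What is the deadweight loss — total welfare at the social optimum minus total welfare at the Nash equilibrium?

78.4

∂u_i/∂c_i = α_i − 1, so crew i contributes w_i if α_i > 1, else 0.
α_i > 1 for i ∈ {2, 3, 4}; NE contributions (0, 7, 18, 4), G = 29.
W^NE = Σw_i − G^NE + (Σα_i)·G^NE = 45 + 4.9·29 = 187.1.
Planner: ∂(Σu_j)/∂c_i = Σα_j − 1 = 4.9 > 0, so everyone contributes w_i; G^SO = 45, W^SO = 45 + 4.9·45 = 265.5.
Deadweight loss = 78.4.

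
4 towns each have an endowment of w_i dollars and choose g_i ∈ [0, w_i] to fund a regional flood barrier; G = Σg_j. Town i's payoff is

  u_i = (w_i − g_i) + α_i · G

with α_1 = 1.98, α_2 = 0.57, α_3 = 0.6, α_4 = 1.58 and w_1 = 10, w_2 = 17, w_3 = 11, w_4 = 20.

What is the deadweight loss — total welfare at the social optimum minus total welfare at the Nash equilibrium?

∂u_i/∂g_i = α_i − 1, so town i contributes w_i if α_i > 1, else 0.
α_i > 1 for i ∈ {1, 4}; NE contributions (10, 0, 0, 20), G = 30.
W^NE = Σw_i − G^NE + (Σα_i)·G^NE = 58 + 3.73·30 = 169.9.
Planner: ∂(Σu_j)/∂g_i = Σα_j − 1 = 3.73 > 0, so everyone contributes w_i; G^SO = 58, W^SO = 58 + 3.73·58 = 274.34.
Deadweight loss = 104.44.

104.44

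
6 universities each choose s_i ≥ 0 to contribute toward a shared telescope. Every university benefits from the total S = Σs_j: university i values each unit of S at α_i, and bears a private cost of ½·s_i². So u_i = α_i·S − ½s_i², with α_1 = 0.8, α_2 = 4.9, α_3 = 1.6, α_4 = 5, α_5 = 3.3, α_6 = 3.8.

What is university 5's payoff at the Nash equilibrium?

University i's FOC: ∂u_i/∂s_i = α_i − s_i = 0, so s_i* = α_i.
NE contributions = (0.8, 4.9, 1.6, 5, 3.3, 3.8); S = 19.4.
u_5 = α_5·S − ½·(s_5)² = 3.3·19.4 − ½·3.3² = 58.575.

58.575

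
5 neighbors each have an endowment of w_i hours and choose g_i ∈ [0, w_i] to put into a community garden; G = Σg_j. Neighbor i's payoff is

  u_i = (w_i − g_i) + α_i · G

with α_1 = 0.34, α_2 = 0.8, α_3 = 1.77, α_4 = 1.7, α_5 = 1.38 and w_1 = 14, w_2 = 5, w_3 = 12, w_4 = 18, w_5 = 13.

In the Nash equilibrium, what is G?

∂u_i/∂g_i = α_i − 1, so neighbor i contributes w_i if α_i > 1, else 0.
α_i > 1 for i ∈ {3, 4, 5}; NE contributions (0, 0, 12, 18, 13), G = 43.

43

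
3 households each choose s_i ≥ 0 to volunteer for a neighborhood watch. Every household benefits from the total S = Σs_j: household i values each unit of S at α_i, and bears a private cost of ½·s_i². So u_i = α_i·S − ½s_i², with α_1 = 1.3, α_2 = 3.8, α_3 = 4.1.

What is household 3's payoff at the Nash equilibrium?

Household i's FOC: ∂u_i/∂s_i = α_i − s_i = 0, so s_i* = α_i.
NE contributions = (1.3, 3.8, 4.1); S = 9.2.
u_3 = α_3·S − ½·(s_3)² = 4.1·9.2 − ½·4.1² = 29.315.

29.315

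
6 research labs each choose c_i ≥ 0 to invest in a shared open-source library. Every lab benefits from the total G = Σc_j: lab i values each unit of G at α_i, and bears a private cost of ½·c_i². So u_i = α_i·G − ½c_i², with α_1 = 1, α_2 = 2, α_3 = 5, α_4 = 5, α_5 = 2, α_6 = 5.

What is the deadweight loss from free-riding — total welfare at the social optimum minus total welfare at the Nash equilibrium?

842

Lab i's FOC: ∂u_i/∂c_i = α_i − c_i = 0, so c_i* = α_i.
NE contributions = (1, 2, 5, 5, 2, 5); G = 20.
W^NE = (Σα)·G − ½Σα_i² = 20² − ½·84 = 358.
Planner sets c_i = Σα_j = 20 for every i, so G^SO = 6·20 = 120.
W^SO = (Σα)·G^SO − ½·6·(Σα)² = (6/2)·20² = 1200.
Deadweight loss = W^SO − W^NE = 842.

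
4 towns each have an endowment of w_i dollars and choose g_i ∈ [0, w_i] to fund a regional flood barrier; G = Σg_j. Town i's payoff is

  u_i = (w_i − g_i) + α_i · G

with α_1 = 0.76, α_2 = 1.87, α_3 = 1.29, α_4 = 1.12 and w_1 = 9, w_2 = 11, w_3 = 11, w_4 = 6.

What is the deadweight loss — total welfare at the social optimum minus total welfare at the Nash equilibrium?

∂u_i/∂g_i = α_i − 1, so town i contributes w_i if α_i > 1, else 0.
α_i > 1 for i ∈ {2, 3, 4}; NE contributions (0, 11, 11, 6), G = 28.
W^NE = Σw_i − G^NE + (Σα_i)·G^NE = 37 + 4.04·28 = 150.12.
Planner: ∂(Σu_j)/∂g_i = Σα_j − 1 = 4.04 > 0, so everyone contributes w_i; G^SO = 37, W^SO = 37 + 4.04·37 = 186.48.
Deadweight loss = 36.36.

36.36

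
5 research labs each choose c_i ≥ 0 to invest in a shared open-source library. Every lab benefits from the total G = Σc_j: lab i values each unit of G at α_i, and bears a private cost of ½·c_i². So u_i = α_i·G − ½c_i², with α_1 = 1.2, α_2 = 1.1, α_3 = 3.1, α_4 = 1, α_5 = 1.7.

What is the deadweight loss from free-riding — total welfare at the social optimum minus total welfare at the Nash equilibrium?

Lab i's FOC: ∂u_i/∂c_i = α_i − c_i = 0, so c_i* = α_i.
NE contributions = (1.2, 1.1, 3.1, 1, 1.7); G = 8.1.
W^NE = (Σα)·G − ½Σα_i² = 8.1² − ½·16.15 = 57.535.
Planner sets c_i = Σα_j = 8.1 for every i, so G^SO = 5·8.1 = 40.5.
W^SO = (Σα)·G^SO − ½·5·(Σα)² = (5/2)·8.1² = 164.025.
Deadweight loss = W^SO − W^NE = 106.49.

106.49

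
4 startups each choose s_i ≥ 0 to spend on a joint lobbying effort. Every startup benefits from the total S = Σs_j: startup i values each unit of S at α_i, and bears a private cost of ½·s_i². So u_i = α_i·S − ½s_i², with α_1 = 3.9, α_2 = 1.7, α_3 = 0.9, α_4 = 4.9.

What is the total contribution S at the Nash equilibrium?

Startup i's FOC: ∂u_i/∂s_i = α_i − s_i = 0, so s_i* = α_i.
NE contributions = (3.9, 1.7, 0.9, 4.9); S = 11.4.

11.4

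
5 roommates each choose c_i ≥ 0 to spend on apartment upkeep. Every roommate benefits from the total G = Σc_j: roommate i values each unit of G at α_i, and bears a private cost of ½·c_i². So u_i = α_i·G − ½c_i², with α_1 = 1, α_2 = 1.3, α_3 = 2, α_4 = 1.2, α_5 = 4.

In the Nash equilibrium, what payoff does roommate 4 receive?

Roommate i's FOC: ∂u_i/∂c_i = α_i − c_i = 0, so c_i* = α_i.
NE contributions = (1, 1.3, 2, 1.2, 4); G = 9.5.
u_4 = α_4·G − ½·(c_4)² = 1.2·9.5 − ½·1.2² = 10.68.

10.68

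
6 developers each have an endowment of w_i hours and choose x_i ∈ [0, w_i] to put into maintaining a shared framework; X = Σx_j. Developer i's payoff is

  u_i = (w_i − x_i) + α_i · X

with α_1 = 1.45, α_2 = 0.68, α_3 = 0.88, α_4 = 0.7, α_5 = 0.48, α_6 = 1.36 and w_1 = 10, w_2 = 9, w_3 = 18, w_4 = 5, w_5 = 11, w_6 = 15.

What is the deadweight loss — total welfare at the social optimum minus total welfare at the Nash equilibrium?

∂u_i/∂x_i = α_i − 1, so developer i contributes w_i if α_i > 1, else 0.
α_i > 1 for i ∈ {1, 6}; NE contributions (10, 0, 0, 0, 0, 15), X = 25.
W^NE = Σw_i − X^NE + (Σα_i)·X^NE = 68 + 4.55·25 = 181.75.
Planner: ∂(Σu_j)/∂x_i = Σα_j − 1 = 4.55 > 0, so everyone contributes w_i; X^SO = 68, W^SO = 68 + 4.55·68 = 377.4.
Deadweight loss = 195.65.

195.65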